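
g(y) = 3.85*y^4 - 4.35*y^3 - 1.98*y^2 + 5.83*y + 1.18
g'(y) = 15.4*y^3 - 13.05*y^2 - 3.96*y + 5.83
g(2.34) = 63.68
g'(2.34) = 122.43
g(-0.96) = 0.88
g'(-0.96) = -16.02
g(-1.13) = 4.62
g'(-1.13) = -28.58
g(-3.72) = 913.31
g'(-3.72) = -952.80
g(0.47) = 3.22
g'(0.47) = 2.68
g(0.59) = 3.50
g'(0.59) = 2.11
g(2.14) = 42.70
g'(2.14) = 88.52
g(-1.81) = 51.26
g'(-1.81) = -121.07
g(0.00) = 1.18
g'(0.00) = 5.83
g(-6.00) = 5824.12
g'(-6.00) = -3766.61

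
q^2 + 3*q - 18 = (q - 3)*(q + 6)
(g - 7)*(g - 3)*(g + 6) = g^3 - 4*g^2 - 39*g + 126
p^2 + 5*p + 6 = (p + 2)*(p + 3)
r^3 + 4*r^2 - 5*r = r*(r - 1)*(r + 5)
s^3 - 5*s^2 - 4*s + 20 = (s - 5)*(s - 2)*(s + 2)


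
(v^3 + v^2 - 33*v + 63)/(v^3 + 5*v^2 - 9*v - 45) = (v^2 + 4*v - 21)/(v^2 + 8*v + 15)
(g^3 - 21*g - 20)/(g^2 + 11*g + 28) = (g^2 - 4*g - 5)/(g + 7)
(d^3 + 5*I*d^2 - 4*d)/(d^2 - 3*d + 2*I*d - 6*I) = d*(d^2 + 5*I*d - 4)/(d^2 + d*(-3 + 2*I) - 6*I)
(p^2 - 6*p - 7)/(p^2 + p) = (p - 7)/p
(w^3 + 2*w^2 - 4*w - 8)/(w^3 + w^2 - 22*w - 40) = (w^2 - 4)/(w^2 - w - 20)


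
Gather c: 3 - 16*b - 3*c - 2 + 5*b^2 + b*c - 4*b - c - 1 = 5*b^2 - 20*b + c*(b - 4)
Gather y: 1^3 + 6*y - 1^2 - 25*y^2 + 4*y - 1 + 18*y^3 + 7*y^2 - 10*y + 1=18*y^3 - 18*y^2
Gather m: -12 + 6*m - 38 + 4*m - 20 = 10*m - 70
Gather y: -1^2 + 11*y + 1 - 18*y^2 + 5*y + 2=-18*y^2 + 16*y + 2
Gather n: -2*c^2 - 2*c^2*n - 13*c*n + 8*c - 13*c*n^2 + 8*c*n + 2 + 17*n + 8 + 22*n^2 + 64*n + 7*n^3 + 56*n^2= -2*c^2 + 8*c + 7*n^3 + n^2*(78 - 13*c) + n*(-2*c^2 - 5*c + 81) + 10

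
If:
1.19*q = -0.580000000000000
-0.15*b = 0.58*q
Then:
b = 1.88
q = -0.49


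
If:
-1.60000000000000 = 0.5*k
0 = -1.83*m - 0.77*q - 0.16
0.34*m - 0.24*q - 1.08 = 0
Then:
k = -3.20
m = 1.13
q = -2.90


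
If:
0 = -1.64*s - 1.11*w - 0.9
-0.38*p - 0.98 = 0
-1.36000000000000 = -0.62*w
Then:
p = -2.58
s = -2.03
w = 2.19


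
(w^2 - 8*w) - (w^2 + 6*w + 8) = -14*w - 8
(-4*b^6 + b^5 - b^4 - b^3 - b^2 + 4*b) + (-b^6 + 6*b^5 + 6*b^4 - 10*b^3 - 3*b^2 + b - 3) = -5*b^6 + 7*b^5 + 5*b^4 - 11*b^3 - 4*b^2 + 5*b - 3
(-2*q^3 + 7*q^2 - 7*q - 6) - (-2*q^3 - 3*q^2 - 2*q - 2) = 10*q^2 - 5*q - 4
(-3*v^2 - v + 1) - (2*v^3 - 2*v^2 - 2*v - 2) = -2*v^3 - v^2 + v + 3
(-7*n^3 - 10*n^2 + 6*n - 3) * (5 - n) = 7*n^4 - 25*n^3 - 56*n^2 + 33*n - 15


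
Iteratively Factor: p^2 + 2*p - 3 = (p + 3)*(p - 1)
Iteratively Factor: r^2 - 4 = (r - 2)*(r + 2)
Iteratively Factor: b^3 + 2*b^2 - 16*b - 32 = (b + 4)*(b^2 - 2*b - 8) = (b + 2)*(b + 4)*(b - 4)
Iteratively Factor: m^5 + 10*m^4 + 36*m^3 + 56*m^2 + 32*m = (m + 4)*(m^4 + 6*m^3 + 12*m^2 + 8*m) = m*(m + 4)*(m^3 + 6*m^2 + 12*m + 8) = m*(m + 2)*(m + 4)*(m^2 + 4*m + 4) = m*(m + 2)^2*(m + 4)*(m + 2)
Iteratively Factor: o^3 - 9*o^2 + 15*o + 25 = (o - 5)*(o^2 - 4*o - 5) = (o - 5)^2*(o + 1)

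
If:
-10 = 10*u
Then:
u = -1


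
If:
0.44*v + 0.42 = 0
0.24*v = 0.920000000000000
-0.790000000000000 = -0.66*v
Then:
No Solution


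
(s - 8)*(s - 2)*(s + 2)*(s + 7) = s^4 - s^3 - 60*s^2 + 4*s + 224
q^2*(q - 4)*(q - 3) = q^4 - 7*q^3 + 12*q^2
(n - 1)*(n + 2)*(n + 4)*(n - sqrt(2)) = n^4 - sqrt(2)*n^3 + 5*n^3 - 5*sqrt(2)*n^2 + 2*n^2 - 8*n - 2*sqrt(2)*n + 8*sqrt(2)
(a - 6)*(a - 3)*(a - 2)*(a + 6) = a^4 - 5*a^3 - 30*a^2 + 180*a - 216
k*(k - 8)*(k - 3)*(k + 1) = k^4 - 10*k^3 + 13*k^2 + 24*k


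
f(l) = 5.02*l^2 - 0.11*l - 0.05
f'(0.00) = -0.11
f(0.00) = -0.05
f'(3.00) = 30.01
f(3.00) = 44.80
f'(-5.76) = -57.94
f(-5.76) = 167.14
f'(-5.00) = -50.31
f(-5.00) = 126.00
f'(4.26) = 42.66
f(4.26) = 90.58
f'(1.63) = 16.26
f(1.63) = 13.11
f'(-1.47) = -14.87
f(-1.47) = 10.96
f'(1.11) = 11.03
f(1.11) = 6.01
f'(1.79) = 17.86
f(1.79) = 15.84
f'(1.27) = 12.64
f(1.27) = 7.91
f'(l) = 10.04*l - 0.11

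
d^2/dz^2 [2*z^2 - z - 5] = 4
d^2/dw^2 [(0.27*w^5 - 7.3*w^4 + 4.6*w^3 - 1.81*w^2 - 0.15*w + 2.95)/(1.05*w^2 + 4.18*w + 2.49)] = (1.78605*w^7 + 2.86398000000001*w^6 - 122.921154*w^5 - 795.4998*w^4 - 1029.94711*w^3 - 207.95472*w^2 + 251.16111*w + 68.339708)/(1.157625*w^6 + 13.82535*w^5 + 63.273735*w^4 + 138.606292*w^3 + 150.049143*w^2 + 77.749254*w + 15.438249)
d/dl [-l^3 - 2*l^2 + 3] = l*(-3*l - 4)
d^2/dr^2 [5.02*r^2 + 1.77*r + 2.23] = 10.0400000000000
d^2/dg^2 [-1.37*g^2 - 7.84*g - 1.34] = -2.74000000000000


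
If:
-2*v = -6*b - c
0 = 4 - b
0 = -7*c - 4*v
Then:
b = 4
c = -16/3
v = 28/3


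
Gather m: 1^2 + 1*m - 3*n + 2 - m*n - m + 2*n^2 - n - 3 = -m*n + 2*n^2 - 4*n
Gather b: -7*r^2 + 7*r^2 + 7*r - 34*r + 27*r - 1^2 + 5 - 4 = 0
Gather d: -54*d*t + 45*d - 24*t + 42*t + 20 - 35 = d*(45 - 54*t) + 18*t - 15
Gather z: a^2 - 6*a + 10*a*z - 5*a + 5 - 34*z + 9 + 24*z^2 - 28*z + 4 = a^2 - 11*a + 24*z^2 + z*(10*a - 62) + 18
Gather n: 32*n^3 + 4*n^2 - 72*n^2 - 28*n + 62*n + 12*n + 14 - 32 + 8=32*n^3 - 68*n^2 + 46*n - 10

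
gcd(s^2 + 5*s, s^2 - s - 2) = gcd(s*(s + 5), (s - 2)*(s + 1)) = 1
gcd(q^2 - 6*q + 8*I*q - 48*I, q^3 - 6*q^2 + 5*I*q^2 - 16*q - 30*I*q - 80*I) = 1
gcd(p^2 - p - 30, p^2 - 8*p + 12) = p - 6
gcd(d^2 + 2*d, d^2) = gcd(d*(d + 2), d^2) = d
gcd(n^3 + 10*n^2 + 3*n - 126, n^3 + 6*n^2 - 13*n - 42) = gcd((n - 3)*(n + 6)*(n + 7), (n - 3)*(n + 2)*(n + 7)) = n^2 + 4*n - 21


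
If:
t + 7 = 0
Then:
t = -7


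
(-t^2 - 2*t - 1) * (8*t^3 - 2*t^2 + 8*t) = -8*t^5 - 14*t^4 - 12*t^3 - 14*t^2 - 8*t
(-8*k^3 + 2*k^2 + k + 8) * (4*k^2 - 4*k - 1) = -32*k^5 + 40*k^4 + 4*k^3 + 26*k^2 - 33*k - 8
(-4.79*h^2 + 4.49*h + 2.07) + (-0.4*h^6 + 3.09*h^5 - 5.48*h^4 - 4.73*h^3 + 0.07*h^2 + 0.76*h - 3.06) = -0.4*h^6 + 3.09*h^5 - 5.48*h^4 - 4.73*h^3 - 4.72*h^2 + 5.25*h - 0.99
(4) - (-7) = 11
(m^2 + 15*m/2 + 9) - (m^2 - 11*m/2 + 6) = 13*m + 3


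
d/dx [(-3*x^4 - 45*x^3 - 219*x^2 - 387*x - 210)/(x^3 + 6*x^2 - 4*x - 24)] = 3*(-x^4 - 8*x^3 + 31*x^2 + 382*x + 704)/(x^4 + 8*x^3 - 8*x^2 - 96*x + 144)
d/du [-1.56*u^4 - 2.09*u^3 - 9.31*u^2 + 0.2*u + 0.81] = -6.24*u^3 - 6.27*u^2 - 18.62*u + 0.2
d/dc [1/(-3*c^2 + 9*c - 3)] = (2*c - 3)/(3*(c^2 - 3*c + 1)^2)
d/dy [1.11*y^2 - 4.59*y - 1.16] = 2.22*y - 4.59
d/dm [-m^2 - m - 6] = -2*m - 1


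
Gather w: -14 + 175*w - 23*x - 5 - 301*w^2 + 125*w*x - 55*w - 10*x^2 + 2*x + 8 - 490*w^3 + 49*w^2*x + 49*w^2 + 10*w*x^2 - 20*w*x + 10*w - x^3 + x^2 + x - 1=-490*w^3 + w^2*(49*x - 252) + w*(10*x^2 + 105*x + 130) - x^3 - 9*x^2 - 20*x - 12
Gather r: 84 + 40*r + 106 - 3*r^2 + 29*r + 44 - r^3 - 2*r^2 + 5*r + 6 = -r^3 - 5*r^2 + 74*r + 240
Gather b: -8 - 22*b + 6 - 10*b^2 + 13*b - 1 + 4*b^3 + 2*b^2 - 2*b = 4*b^3 - 8*b^2 - 11*b - 3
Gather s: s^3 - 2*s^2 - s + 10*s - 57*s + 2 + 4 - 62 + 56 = s^3 - 2*s^2 - 48*s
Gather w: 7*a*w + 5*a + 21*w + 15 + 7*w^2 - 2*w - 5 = 5*a + 7*w^2 + w*(7*a + 19) + 10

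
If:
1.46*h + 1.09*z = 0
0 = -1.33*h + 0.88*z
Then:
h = 0.00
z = 0.00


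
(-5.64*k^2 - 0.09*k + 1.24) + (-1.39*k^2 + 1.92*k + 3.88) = -7.03*k^2 + 1.83*k + 5.12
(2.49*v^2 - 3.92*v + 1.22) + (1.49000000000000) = 2.49*v^2 - 3.92*v + 2.71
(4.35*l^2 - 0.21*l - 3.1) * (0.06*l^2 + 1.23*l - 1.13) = 0.261*l^4 + 5.3379*l^3 - 5.3598*l^2 - 3.5757*l + 3.503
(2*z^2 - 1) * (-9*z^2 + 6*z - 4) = -18*z^4 + 12*z^3 + z^2 - 6*z + 4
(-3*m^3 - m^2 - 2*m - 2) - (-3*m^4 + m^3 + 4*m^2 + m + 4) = 3*m^4 - 4*m^3 - 5*m^2 - 3*m - 6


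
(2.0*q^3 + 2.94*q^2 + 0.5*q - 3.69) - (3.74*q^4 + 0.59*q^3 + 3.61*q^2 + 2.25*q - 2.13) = -3.74*q^4 + 1.41*q^3 - 0.67*q^2 - 1.75*q - 1.56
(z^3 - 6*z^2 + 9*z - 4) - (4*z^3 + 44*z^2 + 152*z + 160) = -3*z^3 - 50*z^2 - 143*z - 164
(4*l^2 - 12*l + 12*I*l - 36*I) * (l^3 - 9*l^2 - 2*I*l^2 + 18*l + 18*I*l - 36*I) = 4*l^5 - 48*l^4 + 4*I*l^4 + 204*l^3 - 48*I*l^3 - 504*l^2 + 180*I*l^2 + 1080*l - 216*I*l - 1296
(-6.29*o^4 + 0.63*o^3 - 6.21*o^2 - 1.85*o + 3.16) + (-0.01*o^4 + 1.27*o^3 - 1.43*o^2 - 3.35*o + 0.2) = -6.3*o^4 + 1.9*o^3 - 7.64*o^2 - 5.2*o + 3.36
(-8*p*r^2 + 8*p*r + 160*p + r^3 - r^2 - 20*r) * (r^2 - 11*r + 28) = -8*p*r^4 + 96*p*r^3 - 152*p*r^2 - 1536*p*r + 4480*p + r^5 - 12*r^4 + 19*r^3 + 192*r^2 - 560*r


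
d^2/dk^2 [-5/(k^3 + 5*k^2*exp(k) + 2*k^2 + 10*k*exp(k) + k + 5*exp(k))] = 5*((5*k^2*exp(k) + 30*k*exp(k) + 6*k + 35*exp(k) + 4)*(k^3 + 5*k^2*exp(k) + 2*k^2 + 10*k*exp(k) + k + 5*exp(k)) - 2*(5*k^2*exp(k) + 3*k^2 + 20*k*exp(k) + 4*k + 15*exp(k) + 1)^2)/(k^3 + 5*k^2*exp(k) + 2*k^2 + 10*k*exp(k) + k + 5*exp(k))^3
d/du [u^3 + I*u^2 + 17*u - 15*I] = 3*u^2 + 2*I*u + 17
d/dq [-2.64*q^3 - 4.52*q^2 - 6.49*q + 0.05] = -7.92*q^2 - 9.04*q - 6.49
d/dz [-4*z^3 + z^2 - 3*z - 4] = -12*z^2 + 2*z - 3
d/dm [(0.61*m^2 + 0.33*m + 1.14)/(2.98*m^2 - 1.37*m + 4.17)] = (-1.8191*m^2 - 1.707*m + 2.9379)/(8.8804*m^4 - 8.1652*m^3 + 26.7301*m^2 - 11.4258*m + 17.3889)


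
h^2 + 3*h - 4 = (h - 1)*(h + 4)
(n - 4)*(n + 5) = n^2 + n - 20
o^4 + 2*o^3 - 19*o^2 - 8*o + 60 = (o - 3)*(o - 2)*(o + 2)*(o + 5)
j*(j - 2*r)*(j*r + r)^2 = j^4*r^2 - 2*j^3*r^3 + 2*j^3*r^2 - 4*j^2*r^3 + j^2*r^2 - 2*j*r^3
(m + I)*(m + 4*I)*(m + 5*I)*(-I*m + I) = -I*m^4 + 10*m^3 + I*m^3 - 10*m^2 + 29*I*m^2 - 20*m - 29*I*m + 20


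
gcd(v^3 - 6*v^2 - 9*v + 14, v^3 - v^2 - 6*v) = v + 2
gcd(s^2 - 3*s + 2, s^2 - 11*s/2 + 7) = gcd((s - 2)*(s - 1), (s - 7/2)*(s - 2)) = s - 2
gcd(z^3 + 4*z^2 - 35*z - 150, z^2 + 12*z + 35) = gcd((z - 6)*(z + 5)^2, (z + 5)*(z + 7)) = z + 5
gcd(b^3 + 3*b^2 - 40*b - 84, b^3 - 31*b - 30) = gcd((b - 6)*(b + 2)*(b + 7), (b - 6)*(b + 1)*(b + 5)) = b - 6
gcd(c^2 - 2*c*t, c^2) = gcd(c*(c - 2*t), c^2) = c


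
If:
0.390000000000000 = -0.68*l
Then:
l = -0.57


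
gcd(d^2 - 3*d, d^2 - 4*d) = d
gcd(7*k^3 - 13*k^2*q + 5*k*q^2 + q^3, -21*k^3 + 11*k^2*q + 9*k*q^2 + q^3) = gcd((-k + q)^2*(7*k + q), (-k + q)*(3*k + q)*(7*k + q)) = -7*k^2 + 6*k*q + q^2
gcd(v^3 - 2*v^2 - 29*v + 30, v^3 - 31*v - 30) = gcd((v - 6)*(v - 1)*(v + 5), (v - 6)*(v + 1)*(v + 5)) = v^2 - v - 30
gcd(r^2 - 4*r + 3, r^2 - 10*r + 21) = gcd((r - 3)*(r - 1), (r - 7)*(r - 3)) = r - 3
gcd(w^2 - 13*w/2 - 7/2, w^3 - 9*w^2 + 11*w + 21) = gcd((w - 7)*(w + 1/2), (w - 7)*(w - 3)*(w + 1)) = w - 7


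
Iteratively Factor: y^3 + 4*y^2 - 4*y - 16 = (y + 4)*(y^2 - 4) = (y - 2)*(y + 4)*(y + 2)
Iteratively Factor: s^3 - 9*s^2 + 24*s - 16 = (s - 1)*(s^2 - 8*s + 16) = (s - 4)*(s - 1)*(s - 4)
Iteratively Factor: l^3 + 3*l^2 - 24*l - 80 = (l + 4)*(l^2 - l - 20) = (l + 4)^2*(l - 5)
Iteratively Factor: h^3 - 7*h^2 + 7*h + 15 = (h - 3)*(h^2 - 4*h - 5) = (h - 5)*(h - 3)*(h + 1)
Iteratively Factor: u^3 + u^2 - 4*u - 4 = (u + 1)*(u^2 - 4) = (u - 2)*(u + 1)*(u + 2)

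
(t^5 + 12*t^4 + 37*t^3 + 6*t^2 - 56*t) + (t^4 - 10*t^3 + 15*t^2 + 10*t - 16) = t^5 + 13*t^4 + 27*t^3 + 21*t^2 - 46*t - 16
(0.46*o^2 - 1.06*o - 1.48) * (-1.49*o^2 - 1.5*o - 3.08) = -0.6854*o^4 + 0.8894*o^3 + 2.3784*o^2 + 5.4848*o + 4.5584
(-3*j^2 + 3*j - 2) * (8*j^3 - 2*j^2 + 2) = -24*j^5 + 30*j^4 - 22*j^3 - 2*j^2 + 6*j - 4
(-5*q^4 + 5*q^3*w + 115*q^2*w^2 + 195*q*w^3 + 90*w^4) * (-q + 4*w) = 5*q^5 - 25*q^4*w - 95*q^3*w^2 + 265*q^2*w^3 + 690*q*w^4 + 360*w^5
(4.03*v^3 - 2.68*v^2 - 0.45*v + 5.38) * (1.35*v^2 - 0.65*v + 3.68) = 5.4405*v^5 - 6.2375*v^4 + 15.9649*v^3 - 2.3069*v^2 - 5.153*v + 19.7984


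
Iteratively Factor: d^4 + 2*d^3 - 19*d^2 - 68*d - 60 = (d + 3)*(d^3 - d^2 - 16*d - 20) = (d + 2)*(d + 3)*(d^2 - 3*d - 10) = (d - 5)*(d + 2)*(d + 3)*(d + 2)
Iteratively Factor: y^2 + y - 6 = (y + 3)*(y - 2)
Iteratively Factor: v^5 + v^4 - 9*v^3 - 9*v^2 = (v + 1)*(v^4 - 9*v^2) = (v + 1)*(v + 3)*(v^3 - 3*v^2) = v*(v + 1)*(v + 3)*(v^2 - 3*v) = v^2*(v + 1)*(v + 3)*(v - 3)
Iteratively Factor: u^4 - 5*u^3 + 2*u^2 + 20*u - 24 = (u + 2)*(u^3 - 7*u^2 + 16*u - 12) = (u - 3)*(u + 2)*(u^2 - 4*u + 4) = (u - 3)*(u - 2)*(u + 2)*(u - 2)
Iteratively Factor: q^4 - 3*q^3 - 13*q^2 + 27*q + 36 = (q - 3)*(q^3 - 13*q - 12) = (q - 3)*(q + 3)*(q^2 - 3*q - 4) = (q - 4)*(q - 3)*(q + 3)*(q + 1)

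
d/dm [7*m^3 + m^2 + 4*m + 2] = 21*m^2 + 2*m + 4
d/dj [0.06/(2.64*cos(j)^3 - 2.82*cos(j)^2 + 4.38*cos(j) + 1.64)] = (0.4752*cos(j)^2 - 0.3384*cos(j) + 0.2628)*sin(j)/(2.64*cos(j)^3 - 2.82*cos(j)^2 + 4.38*cos(j) + 1.64)^2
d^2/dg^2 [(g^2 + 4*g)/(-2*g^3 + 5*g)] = 4*(-2*g^3 - 24*g^2 - 15*g - 20)/(8*g^6 - 60*g^4 + 150*g^2 - 125)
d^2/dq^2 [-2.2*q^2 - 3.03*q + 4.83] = -4.40000000000000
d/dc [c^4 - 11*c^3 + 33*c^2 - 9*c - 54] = 4*c^3 - 33*c^2 + 66*c - 9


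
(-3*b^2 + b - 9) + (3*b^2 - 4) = b - 13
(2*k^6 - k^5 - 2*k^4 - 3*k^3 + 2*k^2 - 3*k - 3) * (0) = 0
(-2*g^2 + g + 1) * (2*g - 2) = -4*g^3 + 6*g^2 - 2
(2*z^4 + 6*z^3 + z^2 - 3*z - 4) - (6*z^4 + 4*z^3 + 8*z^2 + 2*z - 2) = -4*z^4 + 2*z^3 - 7*z^2 - 5*z - 2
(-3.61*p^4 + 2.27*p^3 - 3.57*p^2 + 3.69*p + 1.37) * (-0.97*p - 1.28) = 3.5017*p^5 + 2.4189*p^4 + 0.5573*p^3 + 0.9903*p^2 - 6.0521*p - 1.7536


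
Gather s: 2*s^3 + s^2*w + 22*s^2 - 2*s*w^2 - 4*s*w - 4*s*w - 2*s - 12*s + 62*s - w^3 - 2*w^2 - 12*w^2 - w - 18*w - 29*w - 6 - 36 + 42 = 2*s^3 + s^2*(w + 22) + s*(-2*w^2 - 8*w + 48) - w^3 - 14*w^2 - 48*w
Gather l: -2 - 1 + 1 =-2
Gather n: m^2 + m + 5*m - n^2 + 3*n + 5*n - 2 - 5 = m^2 + 6*m - n^2 + 8*n - 7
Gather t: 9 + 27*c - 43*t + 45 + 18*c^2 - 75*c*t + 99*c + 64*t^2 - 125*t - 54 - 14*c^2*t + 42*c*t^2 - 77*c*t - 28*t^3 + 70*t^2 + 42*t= 18*c^2 + 126*c - 28*t^3 + t^2*(42*c + 134) + t*(-14*c^2 - 152*c - 126)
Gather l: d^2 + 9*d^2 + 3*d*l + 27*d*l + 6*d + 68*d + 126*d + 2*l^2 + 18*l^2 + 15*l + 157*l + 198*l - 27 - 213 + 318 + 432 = 10*d^2 + 200*d + 20*l^2 + l*(30*d + 370) + 510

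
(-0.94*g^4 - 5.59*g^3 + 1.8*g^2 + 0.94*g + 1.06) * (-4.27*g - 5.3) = 4.0138*g^5 + 28.8513*g^4 + 21.941*g^3 - 13.5538*g^2 - 9.5082*g - 5.618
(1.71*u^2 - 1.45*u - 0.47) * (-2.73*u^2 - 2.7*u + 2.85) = -4.6683*u^4 - 0.6585*u^3 + 10.0716*u^2 - 2.8635*u - 1.3395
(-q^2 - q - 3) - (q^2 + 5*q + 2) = -2*q^2 - 6*q - 5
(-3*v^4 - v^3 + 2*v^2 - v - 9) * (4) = -12*v^4 - 4*v^3 + 8*v^2 - 4*v - 36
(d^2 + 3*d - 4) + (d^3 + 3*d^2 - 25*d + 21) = d^3 + 4*d^2 - 22*d + 17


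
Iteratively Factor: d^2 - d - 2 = (d + 1)*(d - 2)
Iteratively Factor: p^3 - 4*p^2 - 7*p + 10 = (p - 5)*(p^2 + p - 2) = (p - 5)*(p - 1)*(p + 2)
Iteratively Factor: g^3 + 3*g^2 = (g + 3)*(g^2) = g*(g + 3)*(g)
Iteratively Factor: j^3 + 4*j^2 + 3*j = (j + 3)*(j^2 + j) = (j + 1)*(j + 3)*(j)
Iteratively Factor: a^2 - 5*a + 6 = (a - 2)*(a - 3)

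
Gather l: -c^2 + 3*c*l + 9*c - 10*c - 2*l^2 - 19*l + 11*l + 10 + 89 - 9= -c^2 - c - 2*l^2 + l*(3*c - 8) + 90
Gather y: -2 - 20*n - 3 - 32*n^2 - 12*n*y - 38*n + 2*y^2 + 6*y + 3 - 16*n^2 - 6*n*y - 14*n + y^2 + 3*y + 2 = -48*n^2 - 72*n + 3*y^2 + y*(9 - 18*n)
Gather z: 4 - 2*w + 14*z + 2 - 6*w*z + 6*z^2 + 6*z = -2*w + 6*z^2 + z*(20 - 6*w) + 6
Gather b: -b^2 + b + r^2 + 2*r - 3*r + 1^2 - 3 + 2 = -b^2 + b + r^2 - r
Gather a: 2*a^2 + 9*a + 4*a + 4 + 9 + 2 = 2*a^2 + 13*a + 15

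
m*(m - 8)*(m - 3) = m^3 - 11*m^2 + 24*m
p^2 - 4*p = p*(p - 4)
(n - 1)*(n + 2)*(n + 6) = n^3 + 7*n^2 + 4*n - 12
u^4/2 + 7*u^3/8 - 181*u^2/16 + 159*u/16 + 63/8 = (u/2 + 1/4)*(u - 3)*(u - 7/4)*(u + 6)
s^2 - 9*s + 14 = (s - 7)*(s - 2)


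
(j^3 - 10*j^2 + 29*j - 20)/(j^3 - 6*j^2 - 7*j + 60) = (j - 1)/(j + 3)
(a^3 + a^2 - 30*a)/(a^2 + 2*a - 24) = a*(a - 5)/(a - 4)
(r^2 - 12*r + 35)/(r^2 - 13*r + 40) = (r - 7)/(r - 8)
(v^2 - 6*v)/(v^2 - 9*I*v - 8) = v*(6 - v)/(-v^2 + 9*I*v + 8)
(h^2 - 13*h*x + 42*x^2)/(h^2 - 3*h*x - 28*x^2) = (h - 6*x)/(h + 4*x)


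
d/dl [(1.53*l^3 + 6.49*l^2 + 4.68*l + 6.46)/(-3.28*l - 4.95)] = (-10.0368*l^3 - 44.0077*l^2 - 64.251*l - 1.9772)/(10.7584*l^2 + 32.472*l + 24.5025)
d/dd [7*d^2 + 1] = 14*d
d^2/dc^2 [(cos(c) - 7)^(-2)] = 2*(-7*cos(c) - cos(2*c) + 2)/(cos(c) - 7)^4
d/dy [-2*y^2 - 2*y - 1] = -4*y - 2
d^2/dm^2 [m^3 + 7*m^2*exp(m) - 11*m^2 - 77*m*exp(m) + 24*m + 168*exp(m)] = 7*m^2*exp(m) - 49*m*exp(m) + 6*m + 28*exp(m) - 22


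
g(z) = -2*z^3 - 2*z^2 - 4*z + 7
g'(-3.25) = -54.38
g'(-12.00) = -820.00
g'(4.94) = -170.18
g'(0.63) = -8.90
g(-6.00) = 391.00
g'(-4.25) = -95.38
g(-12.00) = 3223.00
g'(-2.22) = -24.69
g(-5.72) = 338.74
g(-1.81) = 19.55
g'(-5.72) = -177.43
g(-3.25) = 67.53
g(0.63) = 3.19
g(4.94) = -302.67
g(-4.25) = 141.41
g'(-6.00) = -196.00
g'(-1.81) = -16.42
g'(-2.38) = -28.47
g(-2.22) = 27.91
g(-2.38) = 32.15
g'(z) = -6*z^2 - 4*z - 4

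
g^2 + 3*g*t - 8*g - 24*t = (g - 8)*(g + 3*t)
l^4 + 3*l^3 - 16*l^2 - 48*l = l*(l - 4)*(l + 3)*(l + 4)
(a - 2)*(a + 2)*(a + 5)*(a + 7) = a^4 + 12*a^3 + 31*a^2 - 48*a - 140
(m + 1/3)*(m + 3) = m^2 + 10*m/3 + 1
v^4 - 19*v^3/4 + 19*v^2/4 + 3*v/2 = v*(v - 3)*(v - 2)*(v + 1/4)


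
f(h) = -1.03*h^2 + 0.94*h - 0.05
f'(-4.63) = 10.48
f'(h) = 0.94 - 2.06*h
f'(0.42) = 0.07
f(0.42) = 0.16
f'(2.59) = -4.40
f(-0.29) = -0.41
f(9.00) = -75.02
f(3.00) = -6.50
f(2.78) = -5.40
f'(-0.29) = 1.54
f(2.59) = -4.52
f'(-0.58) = 2.13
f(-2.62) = -9.58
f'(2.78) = -4.79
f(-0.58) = -0.94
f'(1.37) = -1.88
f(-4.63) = -26.48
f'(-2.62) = 6.34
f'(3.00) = -5.24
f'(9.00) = -17.60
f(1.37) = -0.70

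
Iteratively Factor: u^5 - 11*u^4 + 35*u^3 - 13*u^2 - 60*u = (u + 1)*(u^4 - 12*u^3 + 47*u^2 - 60*u) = (u - 3)*(u + 1)*(u^3 - 9*u^2 + 20*u) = (u - 5)*(u - 3)*(u + 1)*(u^2 - 4*u) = u*(u - 5)*(u - 3)*(u + 1)*(u - 4)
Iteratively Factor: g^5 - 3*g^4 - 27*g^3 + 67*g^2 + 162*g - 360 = (g + 4)*(g^4 - 7*g^3 + g^2 + 63*g - 90) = (g - 5)*(g + 4)*(g^3 - 2*g^2 - 9*g + 18) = (g - 5)*(g - 2)*(g + 4)*(g^2 - 9) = (g - 5)*(g - 3)*(g - 2)*(g + 4)*(g + 3)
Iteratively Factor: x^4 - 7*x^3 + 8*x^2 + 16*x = (x - 4)*(x^3 - 3*x^2 - 4*x) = (x - 4)*(x + 1)*(x^2 - 4*x) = x*(x - 4)*(x + 1)*(x - 4)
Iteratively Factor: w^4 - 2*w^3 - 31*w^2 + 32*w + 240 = (w + 4)*(w^3 - 6*w^2 - 7*w + 60) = (w + 3)*(w + 4)*(w^2 - 9*w + 20) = (w - 4)*(w + 3)*(w + 4)*(w - 5)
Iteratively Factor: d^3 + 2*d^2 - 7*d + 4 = (d - 1)*(d^2 + 3*d - 4) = (d - 1)^2*(d + 4)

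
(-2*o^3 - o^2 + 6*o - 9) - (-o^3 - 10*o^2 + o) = -o^3 + 9*o^2 + 5*o - 9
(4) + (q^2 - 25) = q^2 - 21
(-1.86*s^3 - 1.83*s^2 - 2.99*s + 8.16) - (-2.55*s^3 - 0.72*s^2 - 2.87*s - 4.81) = 0.69*s^3 - 1.11*s^2 - 0.12*s + 12.97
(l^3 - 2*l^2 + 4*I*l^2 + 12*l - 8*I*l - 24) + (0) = l^3 - 2*l^2 + 4*I*l^2 + 12*l - 8*I*l - 24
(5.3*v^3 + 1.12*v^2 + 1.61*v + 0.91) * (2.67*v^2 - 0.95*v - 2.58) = 14.151*v^5 - 2.0446*v^4 - 10.4393*v^3 - 1.9894*v^2 - 5.0183*v - 2.3478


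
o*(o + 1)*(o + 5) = o^3 + 6*o^2 + 5*o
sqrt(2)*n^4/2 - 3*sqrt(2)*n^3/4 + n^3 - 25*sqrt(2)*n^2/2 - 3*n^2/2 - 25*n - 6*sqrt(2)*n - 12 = (n - 6)*(n + 1/2)*(n + 4)*(sqrt(2)*n/2 + 1)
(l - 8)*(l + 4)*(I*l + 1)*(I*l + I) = -l^4 + 3*l^3 + I*l^3 + 36*l^2 - 3*I*l^2 + 32*l - 36*I*l - 32*I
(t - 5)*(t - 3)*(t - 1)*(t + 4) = t^4 - 5*t^3 - 13*t^2 + 77*t - 60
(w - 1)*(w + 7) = w^2 + 6*w - 7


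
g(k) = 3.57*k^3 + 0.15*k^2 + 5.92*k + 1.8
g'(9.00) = 876.13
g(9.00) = 2669.76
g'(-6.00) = 389.68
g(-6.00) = -799.44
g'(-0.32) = 6.92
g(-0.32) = -0.20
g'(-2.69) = 82.61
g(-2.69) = -82.53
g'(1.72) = 38.12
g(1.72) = 30.59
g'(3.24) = 119.32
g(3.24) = 143.98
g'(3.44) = 133.69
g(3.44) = 169.27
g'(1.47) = 29.50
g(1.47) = 22.17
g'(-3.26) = 118.76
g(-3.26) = -139.59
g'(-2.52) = 73.18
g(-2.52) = -69.30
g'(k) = 10.71*k^2 + 0.3*k + 5.92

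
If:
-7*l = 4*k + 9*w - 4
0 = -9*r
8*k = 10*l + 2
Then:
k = 9/16 - 15*w/16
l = 1/4 - 3*w/4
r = 0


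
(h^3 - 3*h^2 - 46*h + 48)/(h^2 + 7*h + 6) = (h^2 - 9*h + 8)/(h + 1)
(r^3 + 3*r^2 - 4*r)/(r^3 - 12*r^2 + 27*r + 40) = r*(r^2 + 3*r - 4)/(r^3 - 12*r^2 + 27*r + 40)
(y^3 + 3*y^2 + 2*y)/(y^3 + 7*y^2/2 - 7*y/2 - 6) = 2*y*(y + 2)/(2*y^2 + 5*y - 12)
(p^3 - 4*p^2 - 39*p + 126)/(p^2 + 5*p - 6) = (p^2 - 10*p + 21)/(p - 1)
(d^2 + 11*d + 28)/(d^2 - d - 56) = (d + 4)/(d - 8)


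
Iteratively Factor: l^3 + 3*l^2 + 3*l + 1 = (l + 1)*(l^2 + 2*l + 1) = (l + 1)^2*(l + 1)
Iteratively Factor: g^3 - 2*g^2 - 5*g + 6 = (g - 3)*(g^2 + g - 2) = (g - 3)*(g + 2)*(g - 1)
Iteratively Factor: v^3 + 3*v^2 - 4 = (v + 2)*(v^2 + v - 2) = (v + 2)^2*(v - 1)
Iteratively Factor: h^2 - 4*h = (h)*(h - 4)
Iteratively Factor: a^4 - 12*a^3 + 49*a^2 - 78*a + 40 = (a - 5)*(a^3 - 7*a^2 + 14*a - 8) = (a - 5)*(a - 4)*(a^2 - 3*a + 2) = (a - 5)*(a - 4)*(a - 1)*(a - 2)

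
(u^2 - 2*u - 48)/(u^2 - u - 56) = (u + 6)/(u + 7)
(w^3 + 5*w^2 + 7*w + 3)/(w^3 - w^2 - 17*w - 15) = (w + 1)/(w - 5)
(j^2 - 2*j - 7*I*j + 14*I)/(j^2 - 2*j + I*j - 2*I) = (j - 7*I)/(j + I)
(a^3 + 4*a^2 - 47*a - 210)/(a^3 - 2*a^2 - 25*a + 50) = (a^2 - a - 42)/(a^2 - 7*a + 10)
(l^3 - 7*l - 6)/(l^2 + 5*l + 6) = (l^2 - 2*l - 3)/(l + 3)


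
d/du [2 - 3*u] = -3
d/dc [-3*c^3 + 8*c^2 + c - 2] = -9*c^2 + 16*c + 1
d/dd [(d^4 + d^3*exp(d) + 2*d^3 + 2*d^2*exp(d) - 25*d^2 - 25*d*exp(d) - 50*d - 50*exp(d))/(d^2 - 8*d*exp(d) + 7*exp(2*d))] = ((d^2 - 8*d*exp(d) + 7*exp(2*d))*(d^3*exp(d) + 4*d^3 + 5*d^2*exp(d) + 6*d^2 - 21*d*exp(d) - 50*d - 75*exp(d) - 50) + 2*(4*d*exp(d) - d - 7*exp(2*d) + 4*exp(d))*(d^4 + d^3*exp(d) + 2*d^3 + 2*d^2*exp(d) - 25*d^2 - 25*d*exp(d) - 50*d - 50*exp(d)))/(d^2 - 8*d*exp(d) + 7*exp(2*d))^2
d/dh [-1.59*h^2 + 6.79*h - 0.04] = 6.79 - 3.18*h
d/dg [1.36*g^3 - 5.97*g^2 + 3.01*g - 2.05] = 4.08*g^2 - 11.94*g + 3.01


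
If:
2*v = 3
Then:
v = 3/2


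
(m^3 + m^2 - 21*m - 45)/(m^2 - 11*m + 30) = (m^2 + 6*m + 9)/(m - 6)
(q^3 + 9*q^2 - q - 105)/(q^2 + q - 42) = (q^2 + 2*q - 15)/(q - 6)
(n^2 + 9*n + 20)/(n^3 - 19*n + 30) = (n + 4)/(n^2 - 5*n + 6)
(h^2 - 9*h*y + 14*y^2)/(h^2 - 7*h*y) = (h - 2*y)/h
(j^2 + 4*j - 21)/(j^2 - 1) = (j^2 + 4*j - 21)/(j^2 - 1)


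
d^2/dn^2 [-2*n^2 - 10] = -4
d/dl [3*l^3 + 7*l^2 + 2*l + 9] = 9*l^2 + 14*l + 2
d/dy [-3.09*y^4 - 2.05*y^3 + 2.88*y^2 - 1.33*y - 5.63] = -12.36*y^3 - 6.15*y^2 + 5.76*y - 1.33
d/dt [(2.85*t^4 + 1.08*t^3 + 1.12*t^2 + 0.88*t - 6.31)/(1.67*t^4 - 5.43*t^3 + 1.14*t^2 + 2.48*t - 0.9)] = (-17.2791*t^6 + 2.7572*t^5 + 24.108*t^4 + 46.8044*t^3 - 103.9315*t^2 + 12.3708*t + 14.8568)/(2.7889*t^8 - 18.1362*t^7 + 33.2925*t^6 - 4.0972*t^5 - 28.6392*t^4 + 15.4284*t^3 + 4.0984*t^2 - 4.464*t + 0.81)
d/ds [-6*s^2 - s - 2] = -12*s - 1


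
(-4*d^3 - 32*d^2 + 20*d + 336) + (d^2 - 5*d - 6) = -4*d^3 - 31*d^2 + 15*d + 330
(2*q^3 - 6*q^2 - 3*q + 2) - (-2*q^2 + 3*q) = 2*q^3 - 4*q^2 - 6*q + 2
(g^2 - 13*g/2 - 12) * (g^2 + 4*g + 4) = g^4 - 5*g^3/2 - 34*g^2 - 74*g - 48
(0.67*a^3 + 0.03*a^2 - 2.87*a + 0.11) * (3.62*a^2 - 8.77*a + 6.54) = 2.4254*a^5 - 5.7673*a^4 - 6.2707*a^3 + 25.7643*a^2 - 19.7345*a + 0.7194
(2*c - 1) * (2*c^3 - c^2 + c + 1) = 4*c^4 - 4*c^3 + 3*c^2 + c - 1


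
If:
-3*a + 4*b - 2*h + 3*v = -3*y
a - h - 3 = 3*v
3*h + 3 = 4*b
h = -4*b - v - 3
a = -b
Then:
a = 12/41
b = -12/41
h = -57/41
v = -18/41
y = 8/41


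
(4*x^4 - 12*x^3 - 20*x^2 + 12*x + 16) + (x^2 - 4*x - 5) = 4*x^4 - 12*x^3 - 19*x^2 + 8*x + 11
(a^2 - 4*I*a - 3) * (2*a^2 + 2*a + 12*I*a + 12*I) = 2*a^4 + 2*a^3 + 4*I*a^3 + 42*a^2 + 4*I*a^2 + 42*a - 36*I*a - 36*I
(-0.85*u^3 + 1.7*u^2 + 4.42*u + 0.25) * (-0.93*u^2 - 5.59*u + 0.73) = 0.7905*u^5 + 3.1705*u^4 - 14.2341*u^3 - 23.6993*u^2 + 1.8291*u + 0.1825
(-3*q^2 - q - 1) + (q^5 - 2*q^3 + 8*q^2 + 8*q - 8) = q^5 - 2*q^3 + 5*q^2 + 7*q - 9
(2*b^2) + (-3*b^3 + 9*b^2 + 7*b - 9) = -3*b^3 + 11*b^2 + 7*b - 9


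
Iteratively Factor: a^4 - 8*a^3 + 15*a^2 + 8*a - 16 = (a - 4)*(a^3 - 4*a^2 - a + 4) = (a - 4)*(a + 1)*(a^2 - 5*a + 4) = (a - 4)^2*(a + 1)*(a - 1)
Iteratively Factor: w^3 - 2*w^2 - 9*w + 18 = (w - 3)*(w^2 + w - 6) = (w - 3)*(w - 2)*(w + 3)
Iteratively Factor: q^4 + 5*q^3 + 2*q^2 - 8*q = (q)*(q^3 + 5*q^2 + 2*q - 8) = q*(q - 1)*(q^2 + 6*q + 8) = q*(q - 1)*(q + 4)*(q + 2)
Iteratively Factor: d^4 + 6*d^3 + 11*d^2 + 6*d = (d + 2)*(d^3 + 4*d^2 + 3*d) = (d + 2)*(d + 3)*(d^2 + d) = (d + 1)*(d + 2)*(d + 3)*(d)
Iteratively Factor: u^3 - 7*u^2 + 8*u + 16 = (u + 1)*(u^2 - 8*u + 16) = (u - 4)*(u + 1)*(u - 4)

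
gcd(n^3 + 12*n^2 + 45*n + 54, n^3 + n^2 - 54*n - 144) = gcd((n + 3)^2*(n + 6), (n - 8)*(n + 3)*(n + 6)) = n^2 + 9*n + 18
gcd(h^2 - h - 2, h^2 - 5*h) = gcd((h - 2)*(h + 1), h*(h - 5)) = 1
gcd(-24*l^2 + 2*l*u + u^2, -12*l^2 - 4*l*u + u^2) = 1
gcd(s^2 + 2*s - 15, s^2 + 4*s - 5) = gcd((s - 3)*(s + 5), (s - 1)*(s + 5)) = s + 5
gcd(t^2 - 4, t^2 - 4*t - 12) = t + 2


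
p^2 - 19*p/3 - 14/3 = (p - 7)*(p + 2/3)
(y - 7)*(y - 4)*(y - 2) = y^3 - 13*y^2 + 50*y - 56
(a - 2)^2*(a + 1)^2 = a^4 - 2*a^3 - 3*a^2 + 4*a + 4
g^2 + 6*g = g*(g + 6)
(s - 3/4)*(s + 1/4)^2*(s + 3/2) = s^4 + 5*s^3/4 - 11*s^2/16 - 33*s/64 - 9/128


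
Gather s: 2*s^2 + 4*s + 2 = 2*s^2 + 4*s + 2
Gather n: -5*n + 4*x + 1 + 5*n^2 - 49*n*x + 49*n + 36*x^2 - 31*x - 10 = 5*n^2 + n*(44 - 49*x) + 36*x^2 - 27*x - 9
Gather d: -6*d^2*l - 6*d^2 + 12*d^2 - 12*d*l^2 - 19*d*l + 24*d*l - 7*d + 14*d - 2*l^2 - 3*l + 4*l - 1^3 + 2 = d^2*(6 - 6*l) + d*(-12*l^2 + 5*l + 7) - 2*l^2 + l + 1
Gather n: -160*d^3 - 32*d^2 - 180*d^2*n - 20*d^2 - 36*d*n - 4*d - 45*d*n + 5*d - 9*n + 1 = -160*d^3 - 52*d^2 + d + n*(-180*d^2 - 81*d - 9) + 1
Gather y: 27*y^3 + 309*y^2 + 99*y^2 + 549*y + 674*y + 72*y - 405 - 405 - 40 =27*y^3 + 408*y^2 + 1295*y - 850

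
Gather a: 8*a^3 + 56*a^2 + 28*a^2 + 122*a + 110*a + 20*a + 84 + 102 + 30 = 8*a^3 + 84*a^2 + 252*a + 216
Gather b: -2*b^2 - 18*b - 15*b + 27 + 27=-2*b^2 - 33*b + 54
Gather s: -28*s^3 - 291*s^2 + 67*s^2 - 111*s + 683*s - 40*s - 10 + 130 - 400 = -28*s^3 - 224*s^2 + 532*s - 280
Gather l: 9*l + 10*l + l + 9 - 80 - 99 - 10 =20*l - 180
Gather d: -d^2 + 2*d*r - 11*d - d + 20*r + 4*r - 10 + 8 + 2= -d^2 + d*(2*r - 12) + 24*r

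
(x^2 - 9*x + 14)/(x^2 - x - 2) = (x - 7)/(x + 1)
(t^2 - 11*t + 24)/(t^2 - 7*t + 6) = (t^2 - 11*t + 24)/(t^2 - 7*t + 6)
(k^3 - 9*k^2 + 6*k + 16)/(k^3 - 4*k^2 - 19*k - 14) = (k^2 - 10*k + 16)/(k^2 - 5*k - 14)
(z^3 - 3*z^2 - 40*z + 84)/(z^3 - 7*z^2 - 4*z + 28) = (z + 6)/(z + 2)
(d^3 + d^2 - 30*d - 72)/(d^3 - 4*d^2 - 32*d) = (d^2 - 3*d - 18)/(d*(d - 8))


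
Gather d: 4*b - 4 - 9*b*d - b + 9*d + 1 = 3*b + d*(9 - 9*b) - 3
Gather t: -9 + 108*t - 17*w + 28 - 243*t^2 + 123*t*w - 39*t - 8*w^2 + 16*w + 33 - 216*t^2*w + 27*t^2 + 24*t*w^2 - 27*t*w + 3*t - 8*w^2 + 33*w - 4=t^2*(-216*w - 216) + t*(24*w^2 + 96*w + 72) - 16*w^2 + 32*w + 48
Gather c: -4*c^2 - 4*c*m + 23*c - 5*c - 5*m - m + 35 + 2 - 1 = -4*c^2 + c*(18 - 4*m) - 6*m + 36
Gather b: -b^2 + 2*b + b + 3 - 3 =-b^2 + 3*b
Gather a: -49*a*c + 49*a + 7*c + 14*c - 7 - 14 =a*(49 - 49*c) + 21*c - 21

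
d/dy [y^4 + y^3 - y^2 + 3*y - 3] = 4*y^3 + 3*y^2 - 2*y + 3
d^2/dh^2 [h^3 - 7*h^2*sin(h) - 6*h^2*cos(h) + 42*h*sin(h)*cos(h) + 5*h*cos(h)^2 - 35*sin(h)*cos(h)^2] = 7*h^2*sin(h) + 6*h^2*cos(h) + 24*h*sin(h) - 84*h*sin(2*h) - 28*h*cos(h) - 10*h*cos(2*h) + 6*h - 21*sin(h)/4 - 10*sin(2*h) + 315*sin(3*h)/4 - 12*cos(h) + 84*cos(2*h)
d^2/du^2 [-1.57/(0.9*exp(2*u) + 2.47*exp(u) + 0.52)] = (-1.57*(1.8*exp(u) + 2.47)*(3.6*exp(u) + 4.94)*exp(u) + (5.652*exp(u) + 3.8779)*(0.9*exp(2*u) + 2.47*exp(u) + 0.52))*exp(u)/(0.9*exp(2*u) + 2.47*exp(u) + 0.52)^3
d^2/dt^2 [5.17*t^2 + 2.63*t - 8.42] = 10.3400000000000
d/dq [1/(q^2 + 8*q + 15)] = 2*(-q - 4)/(q^2 + 8*q + 15)^2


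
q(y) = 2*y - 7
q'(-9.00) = 2.00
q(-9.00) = -25.00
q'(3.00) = 2.00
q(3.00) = -1.00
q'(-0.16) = 2.00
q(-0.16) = -7.32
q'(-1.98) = 2.00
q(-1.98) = -10.96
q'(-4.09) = 2.00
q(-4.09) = -15.18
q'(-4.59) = 2.00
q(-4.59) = -16.18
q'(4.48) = 2.00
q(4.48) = 1.96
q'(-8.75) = 2.00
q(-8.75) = -24.50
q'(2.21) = 2.00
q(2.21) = -2.58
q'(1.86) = 2.00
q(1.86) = -3.28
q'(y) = 2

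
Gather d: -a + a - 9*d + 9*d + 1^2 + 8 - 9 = 0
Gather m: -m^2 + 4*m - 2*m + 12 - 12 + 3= -m^2 + 2*m + 3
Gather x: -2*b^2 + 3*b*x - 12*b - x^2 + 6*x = -2*b^2 - 12*b - x^2 + x*(3*b + 6)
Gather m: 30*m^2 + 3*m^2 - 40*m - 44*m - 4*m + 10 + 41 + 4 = 33*m^2 - 88*m + 55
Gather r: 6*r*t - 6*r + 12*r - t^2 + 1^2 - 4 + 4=r*(6*t + 6) - t^2 + 1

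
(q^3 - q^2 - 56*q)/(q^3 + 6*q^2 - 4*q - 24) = q*(q^2 - q - 56)/(q^3 + 6*q^2 - 4*q - 24)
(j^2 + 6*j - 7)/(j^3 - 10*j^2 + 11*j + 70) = (j^2 + 6*j - 7)/(j^3 - 10*j^2 + 11*j + 70)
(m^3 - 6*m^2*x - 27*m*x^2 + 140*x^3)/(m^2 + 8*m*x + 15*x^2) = (m^2 - 11*m*x + 28*x^2)/(m + 3*x)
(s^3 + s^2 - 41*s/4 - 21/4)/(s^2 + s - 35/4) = (2*s^2 - 5*s - 3)/(2*s - 5)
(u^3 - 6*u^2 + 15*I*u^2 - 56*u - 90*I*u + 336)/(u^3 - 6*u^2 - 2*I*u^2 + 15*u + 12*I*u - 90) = (u^2 + 15*I*u - 56)/(u^2 - 2*I*u + 15)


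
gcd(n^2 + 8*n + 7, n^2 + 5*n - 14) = n + 7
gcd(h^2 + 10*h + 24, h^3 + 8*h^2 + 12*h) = h + 6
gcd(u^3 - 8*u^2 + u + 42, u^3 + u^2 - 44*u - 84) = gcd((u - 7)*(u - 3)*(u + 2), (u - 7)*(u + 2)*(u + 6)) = u^2 - 5*u - 14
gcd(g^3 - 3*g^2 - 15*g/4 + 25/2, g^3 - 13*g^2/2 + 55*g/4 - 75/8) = g^2 - 5*g + 25/4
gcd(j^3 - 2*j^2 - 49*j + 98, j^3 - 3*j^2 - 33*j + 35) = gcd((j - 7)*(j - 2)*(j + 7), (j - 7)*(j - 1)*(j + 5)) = j - 7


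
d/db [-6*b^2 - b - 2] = -12*b - 1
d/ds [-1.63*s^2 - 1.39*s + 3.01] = -3.26*s - 1.39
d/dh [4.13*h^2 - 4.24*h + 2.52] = 8.26*h - 4.24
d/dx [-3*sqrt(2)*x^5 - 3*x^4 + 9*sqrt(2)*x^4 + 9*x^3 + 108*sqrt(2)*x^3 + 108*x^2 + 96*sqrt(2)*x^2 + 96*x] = -15*sqrt(2)*x^4 - 12*x^3 + 36*sqrt(2)*x^3 + 27*x^2 + 324*sqrt(2)*x^2 + 216*x + 192*sqrt(2)*x + 96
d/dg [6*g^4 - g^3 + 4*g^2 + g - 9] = 24*g^3 - 3*g^2 + 8*g + 1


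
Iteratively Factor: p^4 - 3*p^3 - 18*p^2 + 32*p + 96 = (p + 3)*(p^3 - 6*p^2 + 32) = (p + 2)*(p + 3)*(p^2 - 8*p + 16) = (p - 4)*(p + 2)*(p + 3)*(p - 4)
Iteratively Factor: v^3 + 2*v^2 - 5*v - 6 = (v + 3)*(v^2 - v - 2) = (v - 2)*(v + 3)*(v + 1)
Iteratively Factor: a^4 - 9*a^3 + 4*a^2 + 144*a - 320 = (a + 4)*(a^3 - 13*a^2 + 56*a - 80) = (a - 5)*(a + 4)*(a^2 - 8*a + 16) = (a - 5)*(a - 4)*(a + 4)*(a - 4)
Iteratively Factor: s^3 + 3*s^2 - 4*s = (s - 1)*(s^2 + 4*s) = s*(s - 1)*(s + 4)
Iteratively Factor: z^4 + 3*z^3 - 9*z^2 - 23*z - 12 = (z + 1)*(z^3 + 2*z^2 - 11*z - 12) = (z + 1)^2*(z^2 + z - 12) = (z + 1)^2*(z + 4)*(z - 3)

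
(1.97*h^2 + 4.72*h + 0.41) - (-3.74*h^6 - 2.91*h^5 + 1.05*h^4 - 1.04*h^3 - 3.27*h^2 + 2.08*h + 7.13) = 3.74*h^6 + 2.91*h^5 - 1.05*h^4 + 1.04*h^3 + 5.24*h^2 + 2.64*h - 6.72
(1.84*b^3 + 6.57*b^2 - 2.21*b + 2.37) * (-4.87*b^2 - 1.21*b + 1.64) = -8.9608*b^5 - 34.2223*b^4 + 5.8306*b^3 + 1.907*b^2 - 6.4921*b + 3.8868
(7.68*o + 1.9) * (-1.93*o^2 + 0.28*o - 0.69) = -14.8224*o^3 - 1.5166*o^2 - 4.7672*o - 1.311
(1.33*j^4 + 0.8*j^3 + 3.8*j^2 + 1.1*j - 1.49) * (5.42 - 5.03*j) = -6.6899*j^5 + 3.1846*j^4 - 14.778*j^3 + 15.063*j^2 + 13.4567*j - 8.0758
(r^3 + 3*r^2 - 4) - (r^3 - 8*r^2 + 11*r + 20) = 11*r^2 - 11*r - 24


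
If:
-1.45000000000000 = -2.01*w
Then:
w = 0.72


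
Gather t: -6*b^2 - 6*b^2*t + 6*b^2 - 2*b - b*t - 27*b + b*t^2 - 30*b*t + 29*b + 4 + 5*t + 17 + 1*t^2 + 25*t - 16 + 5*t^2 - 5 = t^2*(b + 6) + t*(-6*b^2 - 31*b + 30)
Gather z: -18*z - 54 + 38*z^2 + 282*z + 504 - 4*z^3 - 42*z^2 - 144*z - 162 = -4*z^3 - 4*z^2 + 120*z + 288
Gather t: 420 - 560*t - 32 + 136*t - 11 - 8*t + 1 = 378 - 432*t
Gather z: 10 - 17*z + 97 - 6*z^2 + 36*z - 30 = -6*z^2 + 19*z + 77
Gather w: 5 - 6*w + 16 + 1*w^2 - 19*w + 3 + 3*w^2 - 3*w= 4*w^2 - 28*w + 24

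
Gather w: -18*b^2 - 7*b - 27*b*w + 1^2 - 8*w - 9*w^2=-18*b^2 - 7*b - 9*w^2 + w*(-27*b - 8) + 1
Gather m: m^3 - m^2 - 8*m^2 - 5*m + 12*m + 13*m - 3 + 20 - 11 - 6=m^3 - 9*m^2 + 20*m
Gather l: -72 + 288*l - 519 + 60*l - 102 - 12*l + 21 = 336*l - 672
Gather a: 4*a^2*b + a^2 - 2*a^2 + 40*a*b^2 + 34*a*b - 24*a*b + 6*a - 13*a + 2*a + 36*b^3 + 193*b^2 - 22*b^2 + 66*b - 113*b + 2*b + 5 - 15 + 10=a^2*(4*b - 1) + a*(40*b^2 + 10*b - 5) + 36*b^3 + 171*b^2 - 45*b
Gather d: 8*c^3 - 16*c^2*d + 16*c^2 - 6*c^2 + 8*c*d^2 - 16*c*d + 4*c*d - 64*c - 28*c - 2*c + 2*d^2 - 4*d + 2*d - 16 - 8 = 8*c^3 + 10*c^2 - 94*c + d^2*(8*c + 2) + d*(-16*c^2 - 12*c - 2) - 24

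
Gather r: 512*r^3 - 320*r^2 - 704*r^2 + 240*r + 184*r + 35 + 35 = 512*r^3 - 1024*r^2 + 424*r + 70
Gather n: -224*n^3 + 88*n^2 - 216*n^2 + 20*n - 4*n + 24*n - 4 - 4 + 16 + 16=-224*n^3 - 128*n^2 + 40*n + 24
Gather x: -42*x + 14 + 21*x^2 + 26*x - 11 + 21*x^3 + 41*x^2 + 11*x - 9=21*x^3 + 62*x^2 - 5*x - 6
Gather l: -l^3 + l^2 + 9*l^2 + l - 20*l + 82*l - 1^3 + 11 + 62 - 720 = -l^3 + 10*l^2 + 63*l - 648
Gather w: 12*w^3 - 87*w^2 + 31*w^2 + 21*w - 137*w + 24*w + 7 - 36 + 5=12*w^3 - 56*w^2 - 92*w - 24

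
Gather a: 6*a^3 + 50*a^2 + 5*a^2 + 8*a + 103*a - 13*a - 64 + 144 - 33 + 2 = 6*a^3 + 55*a^2 + 98*a + 49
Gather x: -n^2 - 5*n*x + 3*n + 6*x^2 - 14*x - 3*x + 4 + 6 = -n^2 + 3*n + 6*x^2 + x*(-5*n - 17) + 10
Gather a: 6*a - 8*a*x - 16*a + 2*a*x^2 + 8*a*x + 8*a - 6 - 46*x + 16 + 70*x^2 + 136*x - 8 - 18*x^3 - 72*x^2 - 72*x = a*(2*x^2 - 2) - 18*x^3 - 2*x^2 + 18*x + 2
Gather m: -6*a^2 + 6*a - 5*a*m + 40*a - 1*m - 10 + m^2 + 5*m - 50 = -6*a^2 + 46*a + m^2 + m*(4 - 5*a) - 60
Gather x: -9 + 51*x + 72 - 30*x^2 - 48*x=-30*x^2 + 3*x + 63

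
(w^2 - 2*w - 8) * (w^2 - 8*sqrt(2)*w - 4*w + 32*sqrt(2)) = w^4 - 8*sqrt(2)*w^3 - 6*w^3 + 48*sqrt(2)*w^2 + 32*w - 256*sqrt(2)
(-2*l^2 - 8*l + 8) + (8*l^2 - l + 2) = 6*l^2 - 9*l + 10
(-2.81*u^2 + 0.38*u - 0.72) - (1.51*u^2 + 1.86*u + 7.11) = -4.32*u^2 - 1.48*u - 7.83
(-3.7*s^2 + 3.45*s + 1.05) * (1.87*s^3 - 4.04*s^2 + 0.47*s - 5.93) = -6.919*s^5 + 21.3995*s^4 - 13.7135*s^3 + 19.3205*s^2 - 19.965*s - 6.2265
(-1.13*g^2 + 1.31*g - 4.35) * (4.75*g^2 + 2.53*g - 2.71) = -5.3675*g^4 + 3.3636*g^3 - 14.2859*g^2 - 14.5556*g + 11.7885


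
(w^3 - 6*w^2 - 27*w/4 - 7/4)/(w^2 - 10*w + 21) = (w^2 + w + 1/4)/(w - 3)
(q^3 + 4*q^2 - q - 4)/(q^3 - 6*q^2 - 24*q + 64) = (q^2 - 1)/(q^2 - 10*q + 16)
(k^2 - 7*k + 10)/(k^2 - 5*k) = (k - 2)/k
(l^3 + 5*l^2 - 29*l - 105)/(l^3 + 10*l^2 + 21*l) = (l - 5)/l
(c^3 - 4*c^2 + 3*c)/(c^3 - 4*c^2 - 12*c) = (-c^2 + 4*c - 3)/(-c^2 + 4*c + 12)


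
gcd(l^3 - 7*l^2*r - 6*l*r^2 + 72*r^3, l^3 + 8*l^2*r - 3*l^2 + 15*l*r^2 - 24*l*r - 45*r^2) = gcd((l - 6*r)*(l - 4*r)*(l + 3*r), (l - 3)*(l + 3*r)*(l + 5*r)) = l + 3*r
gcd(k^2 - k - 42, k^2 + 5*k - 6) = k + 6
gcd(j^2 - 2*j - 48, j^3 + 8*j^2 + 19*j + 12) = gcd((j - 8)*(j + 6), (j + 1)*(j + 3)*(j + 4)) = 1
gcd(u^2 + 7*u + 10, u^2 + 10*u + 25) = u + 5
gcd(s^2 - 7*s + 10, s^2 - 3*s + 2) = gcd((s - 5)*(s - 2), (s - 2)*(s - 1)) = s - 2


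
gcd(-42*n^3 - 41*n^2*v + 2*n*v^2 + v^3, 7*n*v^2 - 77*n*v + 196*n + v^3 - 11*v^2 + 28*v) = 7*n + v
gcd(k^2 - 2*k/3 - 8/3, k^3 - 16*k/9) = k + 4/3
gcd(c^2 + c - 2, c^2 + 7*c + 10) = c + 2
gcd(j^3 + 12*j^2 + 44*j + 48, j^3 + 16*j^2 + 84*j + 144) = j^2 + 10*j + 24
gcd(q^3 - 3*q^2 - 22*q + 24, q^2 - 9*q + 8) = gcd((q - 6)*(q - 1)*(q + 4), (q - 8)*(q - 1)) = q - 1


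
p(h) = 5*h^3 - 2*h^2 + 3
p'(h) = 15*h^2 - 4*h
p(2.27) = 51.18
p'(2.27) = 68.21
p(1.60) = 18.36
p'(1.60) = 32.00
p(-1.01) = -4.19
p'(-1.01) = 19.34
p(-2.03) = -47.07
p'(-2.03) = 69.93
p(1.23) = 9.28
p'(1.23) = 17.77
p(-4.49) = -489.91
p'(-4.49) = 320.36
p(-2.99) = -148.53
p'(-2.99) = 146.06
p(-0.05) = 2.99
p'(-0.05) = 0.24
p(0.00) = 3.00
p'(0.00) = 0.00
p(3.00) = 120.00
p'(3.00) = 123.00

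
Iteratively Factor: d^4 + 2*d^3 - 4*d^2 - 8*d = (d + 2)*(d^3 - 4*d) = (d - 2)*(d + 2)*(d^2 + 2*d) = d*(d - 2)*(d + 2)*(d + 2)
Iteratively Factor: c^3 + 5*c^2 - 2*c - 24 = (c - 2)*(c^2 + 7*c + 12) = (c - 2)*(c + 3)*(c + 4)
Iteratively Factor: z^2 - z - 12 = (z + 3)*(z - 4)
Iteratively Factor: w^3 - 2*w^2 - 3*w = (w + 1)*(w^2 - 3*w) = (w - 3)*(w + 1)*(w)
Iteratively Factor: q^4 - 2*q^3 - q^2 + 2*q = (q)*(q^3 - 2*q^2 - q + 2) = q*(q + 1)*(q^2 - 3*q + 2) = q*(q - 1)*(q + 1)*(q - 2)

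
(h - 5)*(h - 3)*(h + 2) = h^3 - 6*h^2 - h + 30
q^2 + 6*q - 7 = (q - 1)*(q + 7)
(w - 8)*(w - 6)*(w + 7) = w^3 - 7*w^2 - 50*w + 336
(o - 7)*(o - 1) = o^2 - 8*o + 7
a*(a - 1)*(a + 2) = a^3 + a^2 - 2*a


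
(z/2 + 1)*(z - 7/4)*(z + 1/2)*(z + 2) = z^4/2 + 11*z^3/8 - 15*z^2/16 - 17*z/4 - 7/4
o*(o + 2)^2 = o^3 + 4*o^2 + 4*o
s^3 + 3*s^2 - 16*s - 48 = (s - 4)*(s + 3)*(s + 4)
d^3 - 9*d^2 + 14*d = d*(d - 7)*(d - 2)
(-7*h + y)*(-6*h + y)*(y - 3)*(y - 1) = 42*h^2*y^2 - 168*h^2*y + 126*h^2 - 13*h*y^3 + 52*h*y^2 - 39*h*y + y^4 - 4*y^3 + 3*y^2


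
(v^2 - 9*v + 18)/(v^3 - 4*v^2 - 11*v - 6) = (v - 3)/(v^2 + 2*v + 1)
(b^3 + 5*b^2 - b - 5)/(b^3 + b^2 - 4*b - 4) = (b^2 + 4*b - 5)/(b^2 - 4)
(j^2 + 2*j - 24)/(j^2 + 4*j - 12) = (j - 4)/(j - 2)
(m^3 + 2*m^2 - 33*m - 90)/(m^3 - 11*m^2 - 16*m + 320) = (m^2 - 3*m - 18)/(m^2 - 16*m + 64)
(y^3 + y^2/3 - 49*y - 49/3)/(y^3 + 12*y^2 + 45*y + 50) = (3*y^3 + y^2 - 147*y - 49)/(3*(y^3 + 12*y^2 + 45*y + 50))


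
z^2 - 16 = (z - 4)*(z + 4)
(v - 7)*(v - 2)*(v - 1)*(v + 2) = v^4 - 8*v^3 + 3*v^2 + 32*v - 28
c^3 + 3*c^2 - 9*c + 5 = (c - 1)^2*(c + 5)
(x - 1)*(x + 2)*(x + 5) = x^3 + 6*x^2 + 3*x - 10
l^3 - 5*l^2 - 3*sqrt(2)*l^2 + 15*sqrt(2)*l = l*(l - 5)*(l - 3*sqrt(2))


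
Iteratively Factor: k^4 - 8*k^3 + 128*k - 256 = (k - 4)*(k^3 - 4*k^2 - 16*k + 64) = (k - 4)*(k + 4)*(k^2 - 8*k + 16) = (k - 4)^2*(k + 4)*(k - 4)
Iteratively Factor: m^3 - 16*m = (m - 4)*(m^2 + 4*m) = (m - 4)*(m + 4)*(m)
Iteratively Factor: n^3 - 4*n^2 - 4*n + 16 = (n + 2)*(n^2 - 6*n + 8) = (n - 2)*(n + 2)*(n - 4)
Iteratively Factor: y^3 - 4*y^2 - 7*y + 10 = (y + 2)*(y^2 - 6*y + 5) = (y - 5)*(y + 2)*(y - 1)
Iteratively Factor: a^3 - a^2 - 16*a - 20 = (a + 2)*(a^2 - 3*a - 10) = (a - 5)*(a + 2)*(a + 2)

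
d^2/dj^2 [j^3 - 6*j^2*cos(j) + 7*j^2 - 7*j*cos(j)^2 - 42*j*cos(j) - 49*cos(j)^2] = 6*j^2*cos(j) + 24*j*sin(j) + 42*j*cos(j) + 14*j*cos(2*j) + 6*j + 84*sin(j) + 14*sin(2*j) - 12*cos(j) + 98*cos(2*j) + 14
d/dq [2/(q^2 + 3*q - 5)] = 2*(-2*q - 3)/(q^2 + 3*q - 5)^2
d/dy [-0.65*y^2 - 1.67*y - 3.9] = -1.3*y - 1.67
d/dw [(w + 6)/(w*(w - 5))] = (-w^2 - 12*w + 30)/(w^2*(w^2 - 10*w + 25))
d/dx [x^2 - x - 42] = 2*x - 1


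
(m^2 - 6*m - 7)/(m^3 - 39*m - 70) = (m + 1)/(m^2 + 7*m + 10)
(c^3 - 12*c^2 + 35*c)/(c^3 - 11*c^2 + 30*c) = (c - 7)/(c - 6)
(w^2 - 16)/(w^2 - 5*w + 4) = (w + 4)/(w - 1)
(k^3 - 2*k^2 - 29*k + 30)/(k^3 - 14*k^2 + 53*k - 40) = (k^2 - k - 30)/(k^2 - 13*k + 40)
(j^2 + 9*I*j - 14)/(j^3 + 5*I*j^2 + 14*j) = (j + 2*I)/(j*(j - 2*I))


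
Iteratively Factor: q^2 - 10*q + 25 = (q - 5)*(q - 5)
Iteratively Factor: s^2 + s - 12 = (s + 4)*(s - 3)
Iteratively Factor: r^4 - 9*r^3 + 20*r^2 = (r)*(r^3 - 9*r^2 + 20*r) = r*(r - 4)*(r^2 - 5*r) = r^2*(r - 4)*(r - 5)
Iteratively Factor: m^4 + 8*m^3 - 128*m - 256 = (m + 4)*(m^3 + 4*m^2 - 16*m - 64) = (m - 4)*(m + 4)*(m^2 + 8*m + 16) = (m - 4)*(m + 4)^2*(m + 4)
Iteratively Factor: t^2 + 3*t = (t + 3)*(t)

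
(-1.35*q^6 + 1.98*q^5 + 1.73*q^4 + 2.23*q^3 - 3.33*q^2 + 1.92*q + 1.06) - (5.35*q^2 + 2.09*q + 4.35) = -1.35*q^6 + 1.98*q^5 + 1.73*q^4 + 2.23*q^3 - 8.68*q^2 - 0.17*q - 3.29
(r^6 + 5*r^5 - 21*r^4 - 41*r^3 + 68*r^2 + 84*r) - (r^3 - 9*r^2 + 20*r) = r^6 + 5*r^5 - 21*r^4 - 42*r^3 + 77*r^2 + 64*r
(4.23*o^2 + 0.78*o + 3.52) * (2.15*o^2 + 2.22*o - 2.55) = 9.0945*o^4 + 11.0676*o^3 - 1.4869*o^2 + 5.8254*o - 8.976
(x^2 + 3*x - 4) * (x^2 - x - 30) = x^4 + 2*x^3 - 37*x^2 - 86*x + 120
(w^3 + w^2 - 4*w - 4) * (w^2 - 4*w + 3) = w^5 - 3*w^4 - 5*w^3 + 15*w^2 + 4*w - 12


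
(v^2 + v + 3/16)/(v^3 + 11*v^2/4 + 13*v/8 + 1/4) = (4*v + 3)/(2*(2*v^2 + 5*v + 2))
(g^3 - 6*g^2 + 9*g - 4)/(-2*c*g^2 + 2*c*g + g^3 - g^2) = (-g^2 + 5*g - 4)/(g*(2*c - g))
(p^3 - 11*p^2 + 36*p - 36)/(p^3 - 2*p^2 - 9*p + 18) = (p - 6)/(p + 3)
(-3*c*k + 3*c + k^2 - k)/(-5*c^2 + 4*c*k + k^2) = (-3*c*k + 3*c + k^2 - k)/(-5*c^2 + 4*c*k + k^2)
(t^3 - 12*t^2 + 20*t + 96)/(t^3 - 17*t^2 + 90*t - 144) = (t + 2)/(t - 3)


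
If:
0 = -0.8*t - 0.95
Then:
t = -1.19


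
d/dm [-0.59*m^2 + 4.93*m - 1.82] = 4.93 - 1.18*m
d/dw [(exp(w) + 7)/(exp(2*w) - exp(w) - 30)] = (-(exp(w) + 7)*(2*exp(w) - 1) + exp(2*w) - exp(w) - 30)*exp(w)/(-exp(2*w) + exp(w) + 30)^2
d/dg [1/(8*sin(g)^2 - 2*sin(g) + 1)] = 2*(1 - 8*sin(g))*cos(g)/(8*sin(g)^2 - 2*sin(g) + 1)^2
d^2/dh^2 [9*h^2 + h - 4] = 18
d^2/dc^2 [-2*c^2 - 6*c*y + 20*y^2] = -4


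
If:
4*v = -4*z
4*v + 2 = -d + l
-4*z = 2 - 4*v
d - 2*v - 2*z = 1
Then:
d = 1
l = 4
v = 1/4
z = -1/4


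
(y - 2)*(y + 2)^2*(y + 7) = y^4 + 9*y^3 + 10*y^2 - 36*y - 56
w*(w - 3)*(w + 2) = w^3 - w^2 - 6*w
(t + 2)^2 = t^2 + 4*t + 4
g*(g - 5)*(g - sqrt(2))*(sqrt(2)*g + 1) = sqrt(2)*g^4 - 5*sqrt(2)*g^3 - g^3 - sqrt(2)*g^2 + 5*g^2 + 5*sqrt(2)*g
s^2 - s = s*(s - 1)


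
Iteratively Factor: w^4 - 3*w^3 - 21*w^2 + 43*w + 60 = (w + 1)*(w^3 - 4*w^2 - 17*w + 60) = (w - 5)*(w + 1)*(w^2 + w - 12) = (w - 5)*(w - 3)*(w + 1)*(w + 4)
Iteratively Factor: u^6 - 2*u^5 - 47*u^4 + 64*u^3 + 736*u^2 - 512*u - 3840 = (u - 4)*(u^5 + 2*u^4 - 39*u^3 - 92*u^2 + 368*u + 960) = (u - 4)*(u + 4)*(u^4 - 2*u^3 - 31*u^2 + 32*u + 240) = (u - 4)*(u + 4)^2*(u^3 - 6*u^2 - 7*u + 60) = (u - 4)*(u + 3)*(u + 4)^2*(u^2 - 9*u + 20) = (u - 5)*(u - 4)*(u + 3)*(u + 4)^2*(u - 4)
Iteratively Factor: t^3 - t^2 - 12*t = (t)*(t^2 - t - 12) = t*(t - 4)*(t + 3)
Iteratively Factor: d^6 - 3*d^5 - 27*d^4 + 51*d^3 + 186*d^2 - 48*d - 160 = (d - 4)*(d^5 + d^4 - 23*d^3 - 41*d^2 + 22*d + 40) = (d - 4)*(d + 1)*(d^4 - 23*d^2 - 18*d + 40) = (d - 4)*(d + 1)*(d + 4)*(d^3 - 4*d^2 - 7*d + 10) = (d - 5)*(d - 4)*(d + 1)*(d + 4)*(d^2 + d - 2) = (d - 5)*(d - 4)*(d + 1)*(d + 2)*(d + 4)*(d - 1)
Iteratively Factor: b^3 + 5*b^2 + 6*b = (b + 3)*(b^2 + 2*b) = b*(b + 3)*(b + 2)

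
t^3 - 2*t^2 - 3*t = t*(t - 3)*(t + 1)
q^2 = q^2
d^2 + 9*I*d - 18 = (d + 3*I)*(d + 6*I)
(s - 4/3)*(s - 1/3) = s^2 - 5*s/3 + 4/9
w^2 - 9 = (w - 3)*(w + 3)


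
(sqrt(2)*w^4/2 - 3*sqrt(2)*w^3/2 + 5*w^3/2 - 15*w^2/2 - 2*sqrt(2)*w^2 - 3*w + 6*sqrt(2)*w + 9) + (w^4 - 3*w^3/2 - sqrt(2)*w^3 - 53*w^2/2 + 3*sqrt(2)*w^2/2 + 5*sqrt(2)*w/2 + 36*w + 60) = sqrt(2)*w^4/2 + w^4 - 5*sqrt(2)*w^3/2 + w^3 - 34*w^2 - sqrt(2)*w^2/2 + 17*sqrt(2)*w/2 + 33*w + 69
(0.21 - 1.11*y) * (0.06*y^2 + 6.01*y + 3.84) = -0.0666*y^3 - 6.6585*y^2 - 3.0003*y + 0.8064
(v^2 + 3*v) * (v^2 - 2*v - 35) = v^4 + v^3 - 41*v^2 - 105*v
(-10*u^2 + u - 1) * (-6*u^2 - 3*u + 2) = 60*u^4 + 24*u^3 - 17*u^2 + 5*u - 2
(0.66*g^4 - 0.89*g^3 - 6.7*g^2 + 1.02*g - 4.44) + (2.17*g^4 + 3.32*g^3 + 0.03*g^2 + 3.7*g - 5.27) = 2.83*g^4 + 2.43*g^3 - 6.67*g^2 + 4.72*g - 9.71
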